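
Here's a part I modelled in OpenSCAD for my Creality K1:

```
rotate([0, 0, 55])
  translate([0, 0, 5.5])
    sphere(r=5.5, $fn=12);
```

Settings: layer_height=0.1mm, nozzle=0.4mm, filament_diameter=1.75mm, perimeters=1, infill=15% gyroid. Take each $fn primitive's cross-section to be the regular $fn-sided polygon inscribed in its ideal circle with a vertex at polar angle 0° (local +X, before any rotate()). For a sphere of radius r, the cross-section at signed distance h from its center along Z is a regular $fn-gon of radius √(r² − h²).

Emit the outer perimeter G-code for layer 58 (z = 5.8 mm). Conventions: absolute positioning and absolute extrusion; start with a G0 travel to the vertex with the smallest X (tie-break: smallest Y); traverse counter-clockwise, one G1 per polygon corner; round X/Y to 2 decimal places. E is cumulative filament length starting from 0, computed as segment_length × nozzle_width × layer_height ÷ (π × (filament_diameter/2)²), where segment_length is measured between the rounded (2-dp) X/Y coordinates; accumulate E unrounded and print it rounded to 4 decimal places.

At z = 5.8 mm: the sphere: section is a regular 12-gon, circumradius = √(r²−h²) = √(5.5²−0.3²) = 5.492; (whole slice rotated 55° about Z — lengths, areas and connectivity unchanged). The outline is a single polygon with 12 vertices. Extrusion per mm of travel: 0.4 × 0.1 / (π × 0.875²) = 0.016630. Accumulating E over each segment gives final E = 0.5674.

G0 X-5.47 Y0.48 Z5.80
G1 X-4.98 Y-2.32 E0.0473
G1 X-3.15 Y-4.50 E0.0946
G1 X-0.48 Y-5.47 E0.1418
G1 X2.32 Y-4.98 E0.1891
G1 X4.50 Y-3.15 E0.2365
G1 X5.47 Y-0.48 E0.2837
G1 X4.98 Y2.32 E0.3310
G1 X3.15 Y4.50 E0.3783
G1 X0.48 Y5.47 E0.4255
G1 X-2.32 Y4.98 E0.4728
G1 X-4.50 Y3.15 E0.5201
G1 X-5.47 Y0.48 E0.5674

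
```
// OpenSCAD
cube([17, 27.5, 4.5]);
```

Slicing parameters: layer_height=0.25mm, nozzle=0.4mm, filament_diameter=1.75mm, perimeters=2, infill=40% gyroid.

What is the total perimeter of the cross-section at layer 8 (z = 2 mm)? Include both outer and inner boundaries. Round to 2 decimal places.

At z = 2 mm: the cube is present — its section is the full 17×27.5 rectangle (perimeter 89.00 mm). Overall, the cross-section is a single solid region. Total boundary length (outer) = 89.00 mm.

89.00 mm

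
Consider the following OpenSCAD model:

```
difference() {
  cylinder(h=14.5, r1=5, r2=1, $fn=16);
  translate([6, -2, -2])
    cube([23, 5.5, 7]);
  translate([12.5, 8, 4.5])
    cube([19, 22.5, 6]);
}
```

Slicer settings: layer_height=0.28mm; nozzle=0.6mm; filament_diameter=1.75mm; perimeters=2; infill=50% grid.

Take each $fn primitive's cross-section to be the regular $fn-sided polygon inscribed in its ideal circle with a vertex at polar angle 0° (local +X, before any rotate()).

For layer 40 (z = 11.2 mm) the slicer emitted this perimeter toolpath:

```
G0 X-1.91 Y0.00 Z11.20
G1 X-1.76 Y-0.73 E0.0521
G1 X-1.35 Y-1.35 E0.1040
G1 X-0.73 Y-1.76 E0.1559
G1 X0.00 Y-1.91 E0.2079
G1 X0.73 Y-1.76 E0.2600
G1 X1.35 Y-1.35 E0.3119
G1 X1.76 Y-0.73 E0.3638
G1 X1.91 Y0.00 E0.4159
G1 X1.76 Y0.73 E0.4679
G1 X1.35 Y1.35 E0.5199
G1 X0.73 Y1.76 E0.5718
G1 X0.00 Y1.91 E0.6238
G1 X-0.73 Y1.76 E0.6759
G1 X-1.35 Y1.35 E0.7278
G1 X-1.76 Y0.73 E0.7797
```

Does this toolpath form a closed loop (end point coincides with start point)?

no

Start point (G0): (-1.91, 0.00). End point (last G1): the path does not return to the start — open.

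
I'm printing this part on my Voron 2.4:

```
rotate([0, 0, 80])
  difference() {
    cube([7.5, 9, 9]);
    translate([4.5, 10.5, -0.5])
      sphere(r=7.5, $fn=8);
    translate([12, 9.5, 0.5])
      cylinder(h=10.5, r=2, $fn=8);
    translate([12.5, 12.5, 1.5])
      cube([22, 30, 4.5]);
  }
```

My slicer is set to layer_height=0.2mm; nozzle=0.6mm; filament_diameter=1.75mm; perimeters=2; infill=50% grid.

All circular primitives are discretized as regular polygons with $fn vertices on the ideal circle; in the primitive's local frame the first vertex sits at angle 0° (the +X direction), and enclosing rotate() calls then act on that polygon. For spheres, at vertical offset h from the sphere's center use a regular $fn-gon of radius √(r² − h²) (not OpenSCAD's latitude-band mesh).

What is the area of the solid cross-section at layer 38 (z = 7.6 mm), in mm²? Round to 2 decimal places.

At z = 7.6 mm: the cube (footprint 7.5×9) is included at this height (area 67.50 mm²); the sphere at (4.5, 10.5) is absent (|z−center|=8.100 > r=7.5); the cylinder at (12, 9.5): section is a regular 8-gon, circumradius r=2 (area = (8/2)·2.000²·sin(360°/8) = 11.31 mm²); the cube at (12.5, 12.5) is not intersected at this z (z outside [1.5, 6]); Taking the first minus the rest: starting from the 7.5×9 cube (67.50 mm²), the r=2 cylinder at (12, 9.5) misses the remaining region (no effect) — area = 67.50 mm²; (whole slice rotated 80° about Z — lengths, areas and connectivity unchanged). Overall, the cross-section is a single solid region. Net area = 67.50 mm².

67.50 mm²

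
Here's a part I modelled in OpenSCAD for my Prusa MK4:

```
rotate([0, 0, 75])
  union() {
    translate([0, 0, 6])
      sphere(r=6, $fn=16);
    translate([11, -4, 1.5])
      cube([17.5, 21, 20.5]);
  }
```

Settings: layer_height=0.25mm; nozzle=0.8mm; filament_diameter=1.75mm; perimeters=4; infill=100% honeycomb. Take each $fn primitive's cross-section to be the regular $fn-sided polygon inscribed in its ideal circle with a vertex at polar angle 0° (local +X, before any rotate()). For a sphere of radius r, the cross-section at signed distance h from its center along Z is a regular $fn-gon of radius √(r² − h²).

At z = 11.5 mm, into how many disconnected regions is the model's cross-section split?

2

At z = 11.5 mm: the r=6 sphere contributes a regular 16-gon of circumradius √(6²−5.5²) = 2.398; the 17.5×21 cube at (11, -4) contributes its full rectangle; Taking the union: the 2 present regions are separate (no shared area or edge), so areas and boundary lengths simply add and each stays a separate island — 2 connected regions; (whole slice rotated 75° about Z — lengths, areas and connectivity unchanged). The result has 2 disconnected regions.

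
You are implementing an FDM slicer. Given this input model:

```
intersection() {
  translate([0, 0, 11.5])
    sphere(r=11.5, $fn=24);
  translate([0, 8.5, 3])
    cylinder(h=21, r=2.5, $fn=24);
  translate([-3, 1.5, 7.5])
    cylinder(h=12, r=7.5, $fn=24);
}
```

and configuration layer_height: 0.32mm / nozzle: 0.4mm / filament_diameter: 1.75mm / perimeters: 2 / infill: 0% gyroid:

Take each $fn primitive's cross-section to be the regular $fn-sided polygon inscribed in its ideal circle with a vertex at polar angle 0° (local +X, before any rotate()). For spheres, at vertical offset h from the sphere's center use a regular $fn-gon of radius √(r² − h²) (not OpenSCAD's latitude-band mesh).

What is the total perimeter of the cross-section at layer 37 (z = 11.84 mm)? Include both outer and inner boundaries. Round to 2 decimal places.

11.62 mm

At z = 11.84 mm: the sphere: section is a regular 24-gon, circumradius = √(r²−h²) = √(11.5²−0.34²) = 11.495 (perimeter = 2·24·11.495·sin(180°/24) = 72.02 mm); the cylinder at (0, 8.5): section is a regular 24-gon, circumradius r=2.5 (perimeter = 2·24·2.500·sin(180°/24) = 15.66 mm); the cylinder at (-3, 1.5): section is a regular 24-gon, circumradius r=7.5 (perimeter = 2·24·7.500·sin(180°/24) = 46.99 mm); Taking the intersection: the r=2.5 cylinder at (0, 8.5) lies inside the r=11.5 sphere, so the common part is the r=2.5 cylinder at (0, 8.5) itself; the r=7.5 cylinder at (-3, 1.5) partially overlaps the running intersection; clipping to the common part keeps 8.23 mm² — boundary = 11.62 mm. Overall, the cross-section is a single solid region. Total boundary length (outer) = 11.62 mm.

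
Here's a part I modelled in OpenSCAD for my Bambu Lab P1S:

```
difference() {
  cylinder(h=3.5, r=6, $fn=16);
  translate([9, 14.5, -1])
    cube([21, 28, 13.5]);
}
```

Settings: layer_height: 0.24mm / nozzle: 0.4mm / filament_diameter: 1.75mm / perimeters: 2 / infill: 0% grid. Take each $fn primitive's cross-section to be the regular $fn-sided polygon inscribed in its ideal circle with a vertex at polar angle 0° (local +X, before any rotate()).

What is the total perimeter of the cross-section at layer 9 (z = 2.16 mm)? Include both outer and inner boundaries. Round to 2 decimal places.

At z = 2.16 mm: the r=6 cylinder gives a regular 16-gon of circumradius 6 (constant along its height) (perimeter = 2·16·6.000·sin(180°/16) = 37.46 mm); the cube at (9, 14.5) is present — its section is the full 21×28 rectangle (perimeter 98.00 mm); Subtracting the remaining from the first: starting from the r=6 cylinder, the 21×28 cube at (9, 14.5) misses the remaining region (no effect) — boundary = 37.46 mm. Overall, the cross-section is a single solid region. Total boundary length (outer) = 37.46 mm.

37.46 mm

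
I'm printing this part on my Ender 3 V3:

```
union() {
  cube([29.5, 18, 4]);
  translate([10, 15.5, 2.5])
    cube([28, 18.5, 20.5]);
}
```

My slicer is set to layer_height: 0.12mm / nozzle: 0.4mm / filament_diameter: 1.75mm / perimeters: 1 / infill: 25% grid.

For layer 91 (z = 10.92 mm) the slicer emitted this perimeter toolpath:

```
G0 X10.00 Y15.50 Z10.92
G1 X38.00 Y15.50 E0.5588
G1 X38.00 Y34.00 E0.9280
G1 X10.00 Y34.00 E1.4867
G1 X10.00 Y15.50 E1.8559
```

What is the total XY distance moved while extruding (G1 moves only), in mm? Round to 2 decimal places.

93.00 mm

Sum the Euclidean lengths of each G1 segment: total = 93.00 mm.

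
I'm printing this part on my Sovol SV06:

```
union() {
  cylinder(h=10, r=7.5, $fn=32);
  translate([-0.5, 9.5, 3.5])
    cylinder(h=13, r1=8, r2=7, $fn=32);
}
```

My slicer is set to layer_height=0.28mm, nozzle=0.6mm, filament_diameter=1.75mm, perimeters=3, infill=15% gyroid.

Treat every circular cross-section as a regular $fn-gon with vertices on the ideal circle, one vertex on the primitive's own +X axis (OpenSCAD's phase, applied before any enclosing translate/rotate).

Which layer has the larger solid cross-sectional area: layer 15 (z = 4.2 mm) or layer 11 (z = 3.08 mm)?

layer 15 (z = 4.2 mm)

Layer 15 (z = 4.2): the cylinder: section is a regular 32-gon, circumradius r=7.5 (area = (32/2)·7.500²·sin(360°/32) = 175.58 mm²); the cone at (-0.5, 9.5): at t=0.054 of its height the radius interpolates to r₁+(r₂−r₁)t = 7.946, giving a regular 32-gon of that circumradius (area = (32/2)·7.946²·sin(360°/32) = 197.09 mm²); Combining (union): the regions partially overlap — summed areas 372.67 mm² minus the doubly-counted overlap 49.62 mm² gives 323.05 mm² — area = 323.05 mm². So its area = 323.05 mm². Layer 11 (z = 3.08): the r=7.5 cylinder contributes a regular 32-gon of circumradius 7.5 (area = (32/2)·7.500²·sin(360°/32) = 175.58 mm²); the cone at (-0.5, 9.5) is absent (z outside [3.5, 16.5]); Taking the union: only the r=7.5 cylinder is present, so the union is just that shape — area = 175.58 mm². So its area = 175.58 mm². Layer 15 is larger (323.05 vs 175.58 mm²).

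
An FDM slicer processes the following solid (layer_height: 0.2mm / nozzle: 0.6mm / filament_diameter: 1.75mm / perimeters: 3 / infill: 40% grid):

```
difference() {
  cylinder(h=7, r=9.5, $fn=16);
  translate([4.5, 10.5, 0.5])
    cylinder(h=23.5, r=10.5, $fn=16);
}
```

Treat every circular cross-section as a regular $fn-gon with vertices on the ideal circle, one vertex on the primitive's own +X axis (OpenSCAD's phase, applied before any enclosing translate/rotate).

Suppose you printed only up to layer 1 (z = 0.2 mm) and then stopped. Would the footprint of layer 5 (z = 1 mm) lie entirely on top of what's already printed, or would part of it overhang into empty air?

entirely on top

Compare the two slices. At z = 0.2: the r=9.5 cylinder contributes a regular 16-gon of circumradius 9.5 (area = (16/2)·9.500²·sin(360°/16) = 276.30 mm²); the cylinder at (4.5, 10.5) is absent (z outside [0.5, 24]); Subtracting the remaining from the first: none of the subtracted shapes is present at this height, so the r=9.5 cylinder is unchanged — area = 276.30 mm². At z = 1: the r=9.5 cylinder contributes a regular 16-gon of circumradius 9.5 (area = (16/2)·9.500²·sin(360°/16) = 276.30 mm²); the r=10.5 cylinder at (4.5, 10.5) gives a regular 16-gon of circumradius 10.5 (constant along its height) (area = (16/2)·10.500²·sin(360°/16) = 337.53 mm²); Taking the first minus the rest: starting from the r=9.5 cylinder (276.30 mm²), the r=10.5 cylinder at (4.5, 10.5) partially overlaps it — only the 93.74 mm² overlap (of its 337.53 mm²) is removed, clipping the outline — area = 182.55 mm². Checking containment: the cross-section at z = 1 is a subset of the cross-section at z = 0.2.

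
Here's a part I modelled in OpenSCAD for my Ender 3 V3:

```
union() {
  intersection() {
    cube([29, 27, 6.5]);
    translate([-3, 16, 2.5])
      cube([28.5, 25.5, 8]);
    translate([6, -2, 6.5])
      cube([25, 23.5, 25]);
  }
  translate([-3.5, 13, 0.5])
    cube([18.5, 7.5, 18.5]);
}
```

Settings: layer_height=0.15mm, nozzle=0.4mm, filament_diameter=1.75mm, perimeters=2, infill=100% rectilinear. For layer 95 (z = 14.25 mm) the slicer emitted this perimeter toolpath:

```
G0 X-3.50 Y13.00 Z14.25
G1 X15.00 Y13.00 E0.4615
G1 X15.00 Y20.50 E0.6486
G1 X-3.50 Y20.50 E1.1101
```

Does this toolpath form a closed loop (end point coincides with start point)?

no

Start point (G0): (-3.50, 13.00). End point (last G1): the path does not return to the start — open.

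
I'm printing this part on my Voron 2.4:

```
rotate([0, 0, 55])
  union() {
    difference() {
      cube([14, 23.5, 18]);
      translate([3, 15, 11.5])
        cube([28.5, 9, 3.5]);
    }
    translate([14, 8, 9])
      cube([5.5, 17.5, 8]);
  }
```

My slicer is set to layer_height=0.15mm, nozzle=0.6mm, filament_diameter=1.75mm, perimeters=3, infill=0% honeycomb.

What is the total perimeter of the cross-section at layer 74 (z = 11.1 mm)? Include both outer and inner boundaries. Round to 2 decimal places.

90.00 mm

At z = 11.1 mm: the 14×23.5 cube contributes its full rectangle (perimeter 75.00 mm); the cube at (3, 15) is absent (z outside [11.5, 15]); Taking the first minus the rest: none of the subtracted shapes is present at this height, so the 14×23.5 cube is unchanged — boundary = 75.00 mm; the cube at (14, 8) (footprint 5.5×17.5) is included at this height (perimeter 46.00 mm); Combining (union): the 2 present regions share edge segments without overlapping in area, so areas simply add but the touching pieces fuse into one outline (the shared edge portions become interior and drop out of the boundary) — boundary = 90.00 mm; (whole slice rotated 55° about Z — lengths, areas and connectivity unchanged). Overall, the cross-section is a single solid region. Total boundary length (outer) = 90.00 mm.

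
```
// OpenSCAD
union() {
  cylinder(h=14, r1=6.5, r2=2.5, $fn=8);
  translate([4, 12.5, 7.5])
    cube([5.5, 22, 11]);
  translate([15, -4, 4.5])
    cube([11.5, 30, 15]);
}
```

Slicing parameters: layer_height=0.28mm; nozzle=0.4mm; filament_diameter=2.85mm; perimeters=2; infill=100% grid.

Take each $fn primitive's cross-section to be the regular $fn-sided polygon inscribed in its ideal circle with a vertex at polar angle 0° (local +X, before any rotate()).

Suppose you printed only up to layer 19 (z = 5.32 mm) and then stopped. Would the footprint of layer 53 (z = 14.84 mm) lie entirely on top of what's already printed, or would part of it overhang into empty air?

part overhangs

Compare the two slices. At z = 5.32: the cone contributes a regular 8-gon of circumradius 4.980 (interpolated between r1=6.5 and r2=2.5 at t=0.380) (area = (8/2)·4.980²·sin(360°/8) = 70.15 mm²); the cube at (4, 12.5) is not intersected at this z (z outside [7.5, 18.5]); the cube at (15, -4) is present — its section is the full 11.5×30 rectangle (area 345.00 mm²); Taking the union: the 2 present regions are separate (no shared area or edge), so areas and boundary lengths simply add and each stays a separate island — area = 415.15 mm². At z = 14.84: the cone is not intersected at this z (z outside [0, 14]); the cube at (4, 12.5) is present — its section is the full 5.5×22 rectangle (area 121.00 mm²); the cube at (15, -4) is present — its section is the full 11.5×30 rectangle (area 345.00 mm²); Taking the union: the 2 present regions are separate (no shared area or edge), so areas and boundary lengths simply add and each stays a separate island — area = 466.00 mm². Checking containment: at z = 14.84 the cross-section extends beyond the z = 5.32 cross-section by about 121.00 mm².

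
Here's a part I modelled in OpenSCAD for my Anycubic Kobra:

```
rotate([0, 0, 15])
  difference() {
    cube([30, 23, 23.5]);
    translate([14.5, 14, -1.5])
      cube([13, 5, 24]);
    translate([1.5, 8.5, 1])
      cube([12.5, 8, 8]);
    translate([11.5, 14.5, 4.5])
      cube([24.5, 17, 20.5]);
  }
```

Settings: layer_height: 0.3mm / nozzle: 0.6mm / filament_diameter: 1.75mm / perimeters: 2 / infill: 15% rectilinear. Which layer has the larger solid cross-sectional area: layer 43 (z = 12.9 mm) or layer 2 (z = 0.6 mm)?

Layer 43 (z = 12.9): the 30×23 cube contributes its full rectangle (area 690.00 mm²); the cube at (14.5, 14) (footprint 13×5) is included at this height (area 65.00 mm²); the cube at (1.5, 8.5) is not intersected at this z (z outside [1, 9]); the cube at (11.5, 14.5) is present — its section is the full 24.5×17 rectangle (area 416.50 mm²); Subtracting the remaining from the first: starting from the 30×23 cube (690.00 mm²), the 13×5 cube at (14.5, 14) lies wholly inside it (removes its full 65.00 mm² and its 36.00 mm outline becomes a hole wall); the 24.5×17 cube at (11.5, 14.5) partially overlaps it — only the 98.75 mm² overlap (of its 416.50 mm²) is removed, clipping the outline — area = 526.25 mm²; (whole slice rotated 15° about Z — lengths, areas and connectivity unchanged). So its area = 526.25 mm². Layer 2 (z = 0.6): the 30×23 cube contributes its full rectangle (area 690.00 mm²); the cube at (14.5, 14) (footprint 13×5) is included at this height (area 65.00 mm²); the cube at (1.5, 8.5) is not intersected at this z (z outside [1, 9]); the cube at (11.5, 14.5) is absent (z outside [4.5, 25]); After the difference (first − rest): starting from the 30×23 cube (690.00 mm²), the 13×5 cube at (14.5, 14) lies wholly inside it (removes its full 65.00 mm² and its 36.00 mm outline becomes a hole wall) — area = 625.00 mm²; (rotated 15° about Z; rotation is an isometry so areas/perimeters/island counts are preserved). So its area = 625.00 mm². Layer 2 is larger (625.00 vs 526.25 mm²).

layer 2 (z = 0.6 mm)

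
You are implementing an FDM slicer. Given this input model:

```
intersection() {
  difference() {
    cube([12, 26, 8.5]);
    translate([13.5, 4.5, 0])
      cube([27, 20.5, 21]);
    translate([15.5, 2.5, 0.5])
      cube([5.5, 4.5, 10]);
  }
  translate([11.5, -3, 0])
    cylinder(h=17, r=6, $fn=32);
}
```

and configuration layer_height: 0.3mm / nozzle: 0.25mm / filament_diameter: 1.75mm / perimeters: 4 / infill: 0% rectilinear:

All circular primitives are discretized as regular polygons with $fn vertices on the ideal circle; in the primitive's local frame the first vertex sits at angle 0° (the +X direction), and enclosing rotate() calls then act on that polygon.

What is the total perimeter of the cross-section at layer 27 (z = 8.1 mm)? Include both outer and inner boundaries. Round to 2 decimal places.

15.38 mm

At z = 8.1 mm: the cube is present — its section is the full 12×26 rectangle (perimeter 76.00 mm); the cube at (13.5, 4.5) (footprint 27×20.5) is included at this height (perimeter 95.00 mm); the 5.5×4.5 cube at (15.5, 2.5) contributes its full rectangle (perimeter 20.00 mm); After the difference (first − rest): starting from the 12×26 cube, the 27×20.5 cube at (13.5, 4.5) misses the remaining region (no effect); the 5.5×4.5 cube at (15.5, 2.5) misses the remaining region (no effect) — boundary = 76.00 mm; the cylinder at (11.5, -3): section is a regular 32-gon, circumradius r=6 (perimeter = 2·32·6.000·sin(180°/32) = 37.64 mm); Keeping only the common overlap: the r=6 cylinder at (11.5, -3) partially overlaps the result so far; clipping to the common part keeps 12.42 mm² — boundary = 15.38 mm. Overall, the cross-section is a single solid region. Total boundary length (outer) = 15.38 mm.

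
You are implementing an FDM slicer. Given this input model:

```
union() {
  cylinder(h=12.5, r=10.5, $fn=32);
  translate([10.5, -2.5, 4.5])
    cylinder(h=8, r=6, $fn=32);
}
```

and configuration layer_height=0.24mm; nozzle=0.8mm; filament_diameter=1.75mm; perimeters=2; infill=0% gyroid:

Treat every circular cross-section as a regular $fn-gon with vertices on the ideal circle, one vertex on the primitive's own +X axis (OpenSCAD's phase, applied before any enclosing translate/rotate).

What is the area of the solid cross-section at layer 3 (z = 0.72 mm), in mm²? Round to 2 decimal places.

344.14 mm²

At z = 0.72 mm: the cylinder: section is a regular 32-gon, circumradius r=10.5 (area = (32/2)·10.500²·sin(360°/32) = 344.14 mm²); the cylinder at (10.5, -2.5) is not intersected at this z (z outside [4.5, 12.5]); Combining (union): only the r=10.5 cylinder is present, so the union is just that shape — area = 344.14 mm². Overall, the cross-section is a single solid region. Net area = 344.14 mm².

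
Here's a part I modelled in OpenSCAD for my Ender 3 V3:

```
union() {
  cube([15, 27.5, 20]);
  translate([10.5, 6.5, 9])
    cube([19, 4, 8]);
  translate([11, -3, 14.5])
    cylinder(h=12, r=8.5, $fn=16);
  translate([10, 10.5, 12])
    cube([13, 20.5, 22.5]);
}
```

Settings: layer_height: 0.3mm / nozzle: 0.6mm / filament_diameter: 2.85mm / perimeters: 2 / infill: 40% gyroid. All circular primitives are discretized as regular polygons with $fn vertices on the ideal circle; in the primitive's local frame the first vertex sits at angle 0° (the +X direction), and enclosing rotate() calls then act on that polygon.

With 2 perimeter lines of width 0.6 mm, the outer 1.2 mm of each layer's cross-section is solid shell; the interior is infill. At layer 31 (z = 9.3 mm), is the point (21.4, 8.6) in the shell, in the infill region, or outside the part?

At z = 9.3 mm: the 15×27.5 cube contributes its full rectangle; the 19×4 cube at (10.5, 6.5) contributes its full rectangle; the cylinder at (11, -3) is not intersected at this z (z outside [14.5, 26.5]); the cube at (10, 10.5) is absent (z outside [12, 34.5]); Combining (union): the regions partially overlap (shared area 18.00 mm²), so overlapping operands fuse into one piece — 1 connected region. Overall, the cross-section is a single solid region. The nearest boundary edge runs (15.00, 10.50)→(29.50, 10.50); distance from the point to it = 1.90 mm. The point is inside the cross-section and 1.90 mm from the nearest boundary — more than the 1.2 mm shell width (2 × 0.6), so it's in the infill interior.

infill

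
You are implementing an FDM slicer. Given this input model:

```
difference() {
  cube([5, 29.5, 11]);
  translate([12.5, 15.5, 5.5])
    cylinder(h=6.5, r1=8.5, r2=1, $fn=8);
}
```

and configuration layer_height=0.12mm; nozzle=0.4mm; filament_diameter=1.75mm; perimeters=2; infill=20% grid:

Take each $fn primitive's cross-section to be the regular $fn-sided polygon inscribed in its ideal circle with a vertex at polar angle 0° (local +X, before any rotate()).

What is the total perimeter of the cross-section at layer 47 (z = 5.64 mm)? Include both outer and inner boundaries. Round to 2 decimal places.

69.33 mm

At z = 5.64 mm: the cube (footprint 5×29.5) is included at this height (perimeter 69.00 mm); the cone at (12.5, 15.5) contributes a regular 8-gon of circumradius 8.338 (interpolated between r1=8.5 and r2=1 at t=0.022) (perimeter = 2·8·8.338·sin(180°/8) = 51.06 mm); Subtracting the remaining from the first: starting from the 5×29.5 cube, the cone at (12.5, 15.5) partially overlaps it — only the 1.70 mm² overlap (of its 196.66 mm²) is removed, clipping the outline — boundary = 69.33 mm. Overall, the cross-section is a single solid region. Total boundary length (outer) = 69.33 mm.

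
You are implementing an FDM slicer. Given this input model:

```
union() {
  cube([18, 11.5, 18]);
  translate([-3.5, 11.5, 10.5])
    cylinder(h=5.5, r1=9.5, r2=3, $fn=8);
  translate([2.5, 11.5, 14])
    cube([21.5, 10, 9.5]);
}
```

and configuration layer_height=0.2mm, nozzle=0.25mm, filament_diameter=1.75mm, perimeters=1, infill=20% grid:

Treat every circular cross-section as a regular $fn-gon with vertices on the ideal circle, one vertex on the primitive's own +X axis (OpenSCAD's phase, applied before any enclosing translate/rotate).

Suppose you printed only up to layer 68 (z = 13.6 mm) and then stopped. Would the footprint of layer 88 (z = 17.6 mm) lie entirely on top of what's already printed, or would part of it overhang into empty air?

part overhangs

Compare the two slices. At z = 13.6: the cube (footprint 18×11.5) is included at this height (area 207.00 mm²); the cone at (-3.5, 11.5) (r1=9.5→r2=3) has section circumradius 5.836 here — a regular 8-gon (area = (8/2)·5.836²·sin(360°/8) = 96.35 mm²); the cube at (2.5, 11.5) is absent (z outside [14, 23.5]); Merging all regions: the regions partially overlap — summed areas 303.35 mm² minus the doubly-counted overlap 6.20 mm² gives 297.15 mm² — area = 297.15 mm². At z = 17.6: the cube is present — its section is the full 18×11.5 rectangle (area 207.00 mm²); the cone at (-3.5, 11.5) is not intersected at this z (z outside [10.5, 16]); the 21.5×10 cube at (2.5, 11.5) contributes its full rectangle (area 215.00 mm²); Taking the union: the 2 present regions share edge segments without overlapping in area, so areas simply add but the touching pieces fuse into one outline (the shared edge portions become interior and drop out of the boundary) — area = 422.00 mm². Checking containment: at z = 17.6 the cross-section extends beyond the z = 13.6 cross-section by about 215.00 mm².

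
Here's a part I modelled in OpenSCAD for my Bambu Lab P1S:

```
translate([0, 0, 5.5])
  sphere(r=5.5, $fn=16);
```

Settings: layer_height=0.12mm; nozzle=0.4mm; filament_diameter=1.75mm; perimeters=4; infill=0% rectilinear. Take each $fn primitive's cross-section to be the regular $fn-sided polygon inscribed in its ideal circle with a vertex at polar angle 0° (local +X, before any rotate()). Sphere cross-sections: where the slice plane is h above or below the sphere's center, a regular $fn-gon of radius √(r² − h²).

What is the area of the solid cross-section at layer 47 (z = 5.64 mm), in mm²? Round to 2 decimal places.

At z = 5.64 mm: the r=5.5 sphere slices to a regular 16-gon of circumradius 5.498 (√(r²−h²) with h=0.14 from center) (area = (16/2)·5.498²·sin(360°/16) = 92.55 mm²). Overall, the cross-section is a single solid region. Net area = 92.55 mm².

92.55 mm²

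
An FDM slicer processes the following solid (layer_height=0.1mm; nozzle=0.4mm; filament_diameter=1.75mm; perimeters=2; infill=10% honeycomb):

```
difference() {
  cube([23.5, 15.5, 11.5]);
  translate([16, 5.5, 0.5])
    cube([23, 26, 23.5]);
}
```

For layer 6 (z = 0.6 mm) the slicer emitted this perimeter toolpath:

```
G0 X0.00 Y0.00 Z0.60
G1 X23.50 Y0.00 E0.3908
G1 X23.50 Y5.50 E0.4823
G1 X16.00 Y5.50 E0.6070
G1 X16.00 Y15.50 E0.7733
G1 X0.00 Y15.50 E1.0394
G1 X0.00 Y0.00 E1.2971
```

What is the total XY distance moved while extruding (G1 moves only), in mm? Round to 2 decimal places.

78.00 mm

Sum the Euclidean lengths of each G1 segment: total = 78.00 mm.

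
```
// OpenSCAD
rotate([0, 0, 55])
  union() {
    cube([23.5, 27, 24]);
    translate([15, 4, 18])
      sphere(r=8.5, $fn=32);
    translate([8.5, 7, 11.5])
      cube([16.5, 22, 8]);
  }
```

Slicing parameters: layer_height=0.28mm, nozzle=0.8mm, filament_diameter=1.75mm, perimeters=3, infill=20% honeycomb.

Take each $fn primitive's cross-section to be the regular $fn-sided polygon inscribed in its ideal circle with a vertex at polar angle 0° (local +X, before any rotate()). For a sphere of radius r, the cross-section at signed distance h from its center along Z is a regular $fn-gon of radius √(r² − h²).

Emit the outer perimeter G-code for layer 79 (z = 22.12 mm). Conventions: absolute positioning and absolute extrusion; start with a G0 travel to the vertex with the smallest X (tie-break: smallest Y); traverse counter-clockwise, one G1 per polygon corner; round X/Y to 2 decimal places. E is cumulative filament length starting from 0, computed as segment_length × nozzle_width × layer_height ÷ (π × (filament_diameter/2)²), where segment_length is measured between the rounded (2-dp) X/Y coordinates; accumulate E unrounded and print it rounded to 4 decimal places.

At z = 22.12 mm: the cube is present — its section is the full 23.5×27 rectangle; the r=8.5 sphere at (15, 4) slices to a regular 32-gon of circumradius 7.435 (√(r²−h²) with h=4.12 from center); the cube at (8.5, 7) is absent (z outside [11.5, 19.5]); Merging all regions: the regions partially overlap (shared area 142.53 mm²), so overlapping operands fuse into one piece — 1 connected region; (whole slice rotated 55° about Z — lengths, areas and connectivity unchanged). The outline is a single polygon with 17 vertices. Extrusion per mm of travel: 0.8 × 0.28 / (π × 0.875²) = 0.093128. Accumulating E over each segment gives final E = 9.6277.

G0 X-22.12 Y15.49 Z22.12
G1 X0.00 Y0.00 E2.5149
G1 X5.02 Y7.17 E3.3300
G1 X5.16 Y7.15 E3.3432
G1 X6.62 Y7.26 E3.4795
G1 X8.02 Y7.65 E3.6149
G1 X9.32 Y8.31 E3.7506
G1 X10.47 Y9.21 E3.8866
G1 X11.42 Y10.32 E4.0227
G1 X12.13 Y11.59 E4.1582
G1 X12.59 Y12.97 E4.2937
G1 X12.76 Y14.42 E4.4296
G1 X12.65 Y15.87 E4.5651
G1 X12.26 Y17.28 E4.7013
G1 X12.19 Y17.41 E4.7150
G1 X13.48 Y19.25 E4.9243
G1 X-8.64 Y34.74 E7.4392
G1 X-22.12 Y15.49 E9.6277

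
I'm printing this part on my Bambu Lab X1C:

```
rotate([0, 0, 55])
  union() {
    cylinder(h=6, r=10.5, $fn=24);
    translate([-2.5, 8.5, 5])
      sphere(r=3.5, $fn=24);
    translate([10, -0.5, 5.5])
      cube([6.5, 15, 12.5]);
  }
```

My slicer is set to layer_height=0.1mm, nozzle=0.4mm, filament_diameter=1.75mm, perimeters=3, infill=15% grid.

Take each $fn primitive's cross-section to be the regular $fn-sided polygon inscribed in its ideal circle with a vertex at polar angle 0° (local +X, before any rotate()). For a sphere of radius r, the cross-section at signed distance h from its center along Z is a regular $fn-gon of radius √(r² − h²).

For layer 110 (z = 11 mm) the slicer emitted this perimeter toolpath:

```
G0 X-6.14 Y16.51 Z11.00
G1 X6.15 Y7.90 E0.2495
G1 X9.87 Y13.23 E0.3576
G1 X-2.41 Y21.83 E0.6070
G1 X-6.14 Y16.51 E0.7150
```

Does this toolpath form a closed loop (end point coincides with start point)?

Start point (G0): (-6.14, 16.51). End point (last G1): the path returns to the start — closed.

yes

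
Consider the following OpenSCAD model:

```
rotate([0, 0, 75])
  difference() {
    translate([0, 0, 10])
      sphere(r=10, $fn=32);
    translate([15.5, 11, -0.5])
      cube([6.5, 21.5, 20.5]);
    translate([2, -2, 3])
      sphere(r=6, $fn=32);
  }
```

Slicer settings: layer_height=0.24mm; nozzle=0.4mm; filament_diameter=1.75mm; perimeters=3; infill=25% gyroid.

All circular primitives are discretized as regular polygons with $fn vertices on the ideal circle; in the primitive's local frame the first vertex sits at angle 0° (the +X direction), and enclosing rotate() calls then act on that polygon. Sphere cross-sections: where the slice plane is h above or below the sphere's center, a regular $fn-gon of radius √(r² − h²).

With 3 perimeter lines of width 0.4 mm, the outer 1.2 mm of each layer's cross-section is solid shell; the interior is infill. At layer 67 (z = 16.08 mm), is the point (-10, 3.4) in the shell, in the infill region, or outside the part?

At z = 16.08 mm: the r=10 sphere contributes a regular 32-gon of circumradius √(10²−6.08²) = 7.939; the cube at (15.5, 11) is present — its section is the full 6.5×21.5 rectangle; the sphere at (2, -2) does not reach this height (|z−center|=13.080 > r=6); After the difference (first − rest): starting from the r=10 sphere, the 6.5×21.5 cube at (15.5, 11) misses the remaining region (no effect) — 1 connected region; (rotated 75° about Z; rotation is an isometry so areas/perimeters/island counts are preserved). Overall, the cross-section is a single solid region. Undo the 75° rotation: the query point maps to (0.696, 10.539) in the un-rotated model frame. The nearest boundary edge runs (0.00, 7.94)→(1.55, 7.79); distance from the point to it = 2.66 mm. The point is not inside any of the regions above, so it lies outside the cross-section (2.66 mm from the nearest boundary).

outside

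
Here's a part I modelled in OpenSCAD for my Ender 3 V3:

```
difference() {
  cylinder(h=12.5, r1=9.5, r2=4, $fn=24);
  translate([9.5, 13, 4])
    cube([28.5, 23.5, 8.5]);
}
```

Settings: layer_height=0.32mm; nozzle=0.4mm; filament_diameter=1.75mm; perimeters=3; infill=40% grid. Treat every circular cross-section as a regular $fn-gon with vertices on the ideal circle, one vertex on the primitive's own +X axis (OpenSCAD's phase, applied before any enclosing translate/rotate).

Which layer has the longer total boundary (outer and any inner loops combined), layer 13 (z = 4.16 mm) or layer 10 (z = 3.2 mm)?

layer 10 (z = 3.2 mm)

Layer 13 (z = 4.16): the cone (r1=9.5→r2=4) has section circumradius 7.670 here — a regular 24-gon (perimeter = 2·24·7.670·sin(180°/24) = 48.05 mm); the 28.5×23.5 cube at (9.5, 13) contributes its full rectangle (perimeter 104.00 mm); Taking the first minus the rest: starting from the cone, the 28.5×23.5 cube at (9.5, 13) misses the remaining region (no effect) — boundary = 48.05 mm. So its perimeter = 48.05 mm. Layer 10 (z = 3.2): the cone: at t=0.256 of its height the radius interpolates to r₁+(r₂−r₁)t = 8.092, giving a regular 24-gon of that circumradius (perimeter = 2·24·8.092·sin(180°/24) = 50.70 mm); the cube at (9.5, 13) is absent (z outside [4, 12.5]); Subtracting the remaining from the first: none of the subtracted shapes is present at this height, so the cone is unchanged — boundary = 50.70 mm. So its perimeter = 50.70 mm. Layer 10 is larger (50.70 vs 48.05 mm).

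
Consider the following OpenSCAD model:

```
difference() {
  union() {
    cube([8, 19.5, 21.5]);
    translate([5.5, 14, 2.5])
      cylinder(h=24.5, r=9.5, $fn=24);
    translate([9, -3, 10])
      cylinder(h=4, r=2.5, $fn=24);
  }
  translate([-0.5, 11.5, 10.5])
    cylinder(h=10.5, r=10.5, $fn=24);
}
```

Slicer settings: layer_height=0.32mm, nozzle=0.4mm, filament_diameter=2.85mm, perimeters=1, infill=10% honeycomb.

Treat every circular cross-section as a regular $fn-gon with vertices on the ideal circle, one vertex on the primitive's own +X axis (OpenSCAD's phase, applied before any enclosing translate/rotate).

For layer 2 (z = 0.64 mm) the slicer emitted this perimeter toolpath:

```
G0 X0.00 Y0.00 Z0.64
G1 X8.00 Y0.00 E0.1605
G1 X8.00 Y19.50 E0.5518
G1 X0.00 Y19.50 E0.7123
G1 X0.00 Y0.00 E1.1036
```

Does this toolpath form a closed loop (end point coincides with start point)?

yes

Start point (G0): (0.00, 0.00). End point (last G1): the path returns to the start — closed.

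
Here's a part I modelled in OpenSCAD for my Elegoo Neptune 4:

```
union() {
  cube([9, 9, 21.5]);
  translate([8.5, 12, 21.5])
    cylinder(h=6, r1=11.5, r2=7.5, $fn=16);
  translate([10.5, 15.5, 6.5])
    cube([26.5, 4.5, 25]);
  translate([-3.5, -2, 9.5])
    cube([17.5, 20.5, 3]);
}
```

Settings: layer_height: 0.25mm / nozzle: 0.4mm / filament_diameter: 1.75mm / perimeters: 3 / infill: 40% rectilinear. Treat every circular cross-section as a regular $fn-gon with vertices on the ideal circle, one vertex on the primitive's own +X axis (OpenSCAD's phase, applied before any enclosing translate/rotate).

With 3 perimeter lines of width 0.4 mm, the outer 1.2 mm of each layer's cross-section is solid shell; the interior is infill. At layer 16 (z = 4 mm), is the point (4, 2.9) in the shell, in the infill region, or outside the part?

infill

At z = 4 mm: the cube is present — its section is the full 9×9 rectangle; the cone at (8.5, 12) is absent (z outside [21.5, 27.5]); the cube at (10.5, 15.5) does not reach this height (z outside [6.5, 31.5]); the cube at (-3.5, -2) is absent (z outside [9.5, 12.5]); Combining (union): only the 9×9 cube is present, so the union is just that shape — 1 connected region. Overall, the cross-section is a single solid region. The nearest boundary edge runs (0.00, 0.00)→(9.00, 0.00); distance from the point to it = 2.90 mm. The point is inside the cross-section and 2.90 mm from the nearest boundary — more than the 1.2 mm shell width (3 × 0.4), so it's in the infill interior.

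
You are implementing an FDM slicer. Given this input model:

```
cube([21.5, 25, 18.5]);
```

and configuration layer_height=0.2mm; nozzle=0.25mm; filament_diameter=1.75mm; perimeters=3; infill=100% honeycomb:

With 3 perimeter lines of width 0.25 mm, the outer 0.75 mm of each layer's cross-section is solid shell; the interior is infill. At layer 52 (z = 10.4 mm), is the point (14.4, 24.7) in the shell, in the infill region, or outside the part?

shell

At z = 10.4 mm: the cube (footprint 21.5×25) is included at this height. Overall, the cross-section is a single solid region. The nearest boundary edge runs (21.50, 25.00)→(0.00, 25.00); distance from the point to it = 0.30 mm. The point is inside the cross-section, 0.30 mm from the nearest boundary — within the 0.75 mm shell band (3 × 0.25).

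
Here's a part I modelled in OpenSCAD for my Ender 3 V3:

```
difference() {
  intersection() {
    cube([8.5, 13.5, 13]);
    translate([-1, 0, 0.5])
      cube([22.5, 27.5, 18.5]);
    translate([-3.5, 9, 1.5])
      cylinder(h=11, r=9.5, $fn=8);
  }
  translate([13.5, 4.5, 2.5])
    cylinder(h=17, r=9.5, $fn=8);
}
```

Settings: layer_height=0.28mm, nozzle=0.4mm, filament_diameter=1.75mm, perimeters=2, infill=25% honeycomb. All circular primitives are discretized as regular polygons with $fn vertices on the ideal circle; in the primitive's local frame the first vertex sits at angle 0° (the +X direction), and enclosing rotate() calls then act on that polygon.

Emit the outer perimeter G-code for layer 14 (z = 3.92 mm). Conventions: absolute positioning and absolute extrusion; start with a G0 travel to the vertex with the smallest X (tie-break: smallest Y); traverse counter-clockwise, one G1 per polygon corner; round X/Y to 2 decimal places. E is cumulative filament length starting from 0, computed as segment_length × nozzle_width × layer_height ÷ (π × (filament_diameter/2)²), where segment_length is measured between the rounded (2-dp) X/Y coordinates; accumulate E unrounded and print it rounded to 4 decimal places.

At z = 3.92 mm: the 8.5×13.5 cube contributes its full rectangle; the 22.5×27.5 cube at (-1, 0) contributes its full rectangle; the r=9.5 cylinder at (-3.5, 9) contributes a regular 8-gon of circumradius 9.5; After intersecting: the 8.5×13.5 cube lies inside the 22.5×27.5 cube at (-1, 0), so it is kept whole; the r=9.5 cylinder at (-3.5, 9) partially overlaps the running intersection; clipping to the common part keeps 55.91 mm² — 1 connected region; the r=9.5 cylinder at (13.5, 4.5) gives a regular 8-gon of circumradius 9.5 (constant along its height); After the difference (first − rest): starting from that combined region, the r=9.5 cylinder at (13.5, 4.5) partially overlaps it — only the 0.63 mm² overlap (of its 255.27 mm²) is removed, clipping the outline — 1 connected region. The outline is a single polygon with 7 vertices. Extrusion per mm of travel: 0.4 × 0.28 / (π × 0.875²) = 0.046564. Accumulating E over each segment gives final E = 1.5047.

G0 X0.00 Y0.95 Z3.92
G1 X3.22 Y2.28 E0.1622
G1 X4.07 Y4.34 E0.2660
G1 X4.00 Y4.50 E0.2741
G1 X5.93 Y9.16 E0.5090
G1 X4.14 Y13.50 E0.7276
G1 X0.00 Y13.50 E0.9204
G1 X0.00 Y0.95 E1.5047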